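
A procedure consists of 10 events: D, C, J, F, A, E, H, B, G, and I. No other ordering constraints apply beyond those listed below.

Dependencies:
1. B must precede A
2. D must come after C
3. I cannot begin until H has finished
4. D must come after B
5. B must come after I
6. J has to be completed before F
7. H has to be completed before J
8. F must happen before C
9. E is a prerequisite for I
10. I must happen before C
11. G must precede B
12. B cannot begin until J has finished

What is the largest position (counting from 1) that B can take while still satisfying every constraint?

The events that are forced after B, directly or by a chain of constraints, are D, A. That's 2 events.
With 2 mandatory successors out of 10 events total, the latest slot for B is 10−2 = 8, and it's reachable by doing all non-successors before B.

8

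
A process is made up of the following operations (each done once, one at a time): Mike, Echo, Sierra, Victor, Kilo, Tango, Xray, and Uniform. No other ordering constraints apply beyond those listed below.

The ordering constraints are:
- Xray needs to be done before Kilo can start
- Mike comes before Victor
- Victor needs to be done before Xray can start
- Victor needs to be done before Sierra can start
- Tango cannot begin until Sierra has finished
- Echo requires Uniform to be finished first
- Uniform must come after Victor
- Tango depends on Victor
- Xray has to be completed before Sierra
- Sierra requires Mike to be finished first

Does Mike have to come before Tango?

Yes

Following the dependencies: Mike → Sierra → Tango.
So Mike must precede Tango in any valid ordering.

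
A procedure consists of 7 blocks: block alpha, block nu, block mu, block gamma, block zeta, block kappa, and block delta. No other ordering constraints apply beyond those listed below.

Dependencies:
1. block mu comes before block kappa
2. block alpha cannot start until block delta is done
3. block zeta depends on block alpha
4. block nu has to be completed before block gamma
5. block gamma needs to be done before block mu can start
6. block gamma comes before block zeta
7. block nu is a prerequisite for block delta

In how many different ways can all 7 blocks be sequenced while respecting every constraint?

Only block nu has no prerequisites, so it must go first.
Counting all ways to extend the partial order to a total order gives 19.

19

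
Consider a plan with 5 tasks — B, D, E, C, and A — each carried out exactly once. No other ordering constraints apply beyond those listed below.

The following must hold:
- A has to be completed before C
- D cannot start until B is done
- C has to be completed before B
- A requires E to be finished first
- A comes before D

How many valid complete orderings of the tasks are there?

E is the only task with nothing required before it, so every ordering starts there.
Every task is then forced in turn, so only 1 complete ordering is consistent with the constraints.

1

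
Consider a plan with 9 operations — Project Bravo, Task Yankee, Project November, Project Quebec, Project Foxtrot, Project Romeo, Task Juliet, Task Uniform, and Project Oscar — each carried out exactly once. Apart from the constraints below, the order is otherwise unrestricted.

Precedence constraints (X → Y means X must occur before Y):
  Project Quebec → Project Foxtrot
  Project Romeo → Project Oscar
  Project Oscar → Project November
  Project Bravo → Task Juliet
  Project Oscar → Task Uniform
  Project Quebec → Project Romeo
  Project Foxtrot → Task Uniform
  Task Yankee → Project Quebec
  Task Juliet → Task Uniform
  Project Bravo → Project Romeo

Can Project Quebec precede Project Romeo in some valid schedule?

Yes

Project Quebec is actually forced before Project Romeo by the constraints, so certainly some valid ordering has Project Quebec first.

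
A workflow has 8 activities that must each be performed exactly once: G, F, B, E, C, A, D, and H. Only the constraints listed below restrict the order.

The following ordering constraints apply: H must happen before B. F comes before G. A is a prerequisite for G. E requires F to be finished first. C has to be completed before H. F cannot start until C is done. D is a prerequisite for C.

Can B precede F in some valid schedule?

Yes

Nothing in the constraints forces F before B — there is no chain from F to B.
That means at least one valid schedule has B before F.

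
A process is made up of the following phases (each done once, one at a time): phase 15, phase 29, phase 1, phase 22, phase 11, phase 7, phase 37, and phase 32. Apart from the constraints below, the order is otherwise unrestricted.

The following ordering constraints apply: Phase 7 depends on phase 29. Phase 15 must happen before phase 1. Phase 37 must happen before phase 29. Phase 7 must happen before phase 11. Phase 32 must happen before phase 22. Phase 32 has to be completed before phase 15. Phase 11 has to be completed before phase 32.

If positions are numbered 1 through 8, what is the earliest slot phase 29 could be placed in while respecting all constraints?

Working backwards through the constraints from phase 29, its only required predecessor is phase 37.
With 1 mandatory predecessor, the earliest phase 29 can sit is position 1+1 = 2, and placing just that one first achieves it.

2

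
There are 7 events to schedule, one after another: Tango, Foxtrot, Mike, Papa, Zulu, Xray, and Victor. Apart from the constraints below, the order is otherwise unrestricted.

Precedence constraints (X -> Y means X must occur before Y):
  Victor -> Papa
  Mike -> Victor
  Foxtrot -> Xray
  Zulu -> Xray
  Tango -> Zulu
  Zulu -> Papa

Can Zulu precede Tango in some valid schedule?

No

The constraints give a chain Tango → Zulu, which forces Tango before Zulu.
Hence Zulu can never be scheduled before Tango.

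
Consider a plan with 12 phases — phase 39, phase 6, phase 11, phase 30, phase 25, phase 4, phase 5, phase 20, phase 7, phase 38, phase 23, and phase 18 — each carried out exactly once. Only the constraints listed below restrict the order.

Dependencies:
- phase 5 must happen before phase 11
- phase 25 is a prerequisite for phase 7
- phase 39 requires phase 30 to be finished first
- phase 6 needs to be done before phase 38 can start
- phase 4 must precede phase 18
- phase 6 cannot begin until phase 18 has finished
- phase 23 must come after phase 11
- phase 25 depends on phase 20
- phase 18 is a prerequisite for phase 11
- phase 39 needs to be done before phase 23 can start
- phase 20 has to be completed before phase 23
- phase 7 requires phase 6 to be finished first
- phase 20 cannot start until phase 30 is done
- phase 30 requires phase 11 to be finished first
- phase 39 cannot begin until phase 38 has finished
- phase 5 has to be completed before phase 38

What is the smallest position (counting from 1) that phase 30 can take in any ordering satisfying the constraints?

Working backwards through the constraints from phase 30, its full set of required predecessors is phase 11, phase 4, phase 5, phase 18 — 4 of them.
So at minimum 4 phases come before phase 30, putting phase 30 no earlier than position 5. That position is achievable by scheduling exactly those predecessors first.

5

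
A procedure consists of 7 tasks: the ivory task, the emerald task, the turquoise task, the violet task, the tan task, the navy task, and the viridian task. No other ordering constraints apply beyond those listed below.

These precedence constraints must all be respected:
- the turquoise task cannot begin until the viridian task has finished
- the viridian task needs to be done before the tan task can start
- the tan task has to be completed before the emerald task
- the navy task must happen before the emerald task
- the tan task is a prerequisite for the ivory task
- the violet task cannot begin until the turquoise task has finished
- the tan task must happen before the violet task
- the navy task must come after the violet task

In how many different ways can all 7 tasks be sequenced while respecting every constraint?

9

The viridian task is the only task with nothing required before it, so every ordering starts there.
Counting all ways to extend the partial order to a total order gives 9.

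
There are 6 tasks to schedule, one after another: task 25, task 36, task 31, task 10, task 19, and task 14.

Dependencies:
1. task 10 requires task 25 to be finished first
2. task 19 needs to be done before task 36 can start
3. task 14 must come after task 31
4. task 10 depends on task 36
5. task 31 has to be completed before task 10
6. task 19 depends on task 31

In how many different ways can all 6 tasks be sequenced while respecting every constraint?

19

2 tasks have no prerequisites (task 25, task 31), so any of them could come first.
Counting all ways to extend the partial order to a total order gives 19.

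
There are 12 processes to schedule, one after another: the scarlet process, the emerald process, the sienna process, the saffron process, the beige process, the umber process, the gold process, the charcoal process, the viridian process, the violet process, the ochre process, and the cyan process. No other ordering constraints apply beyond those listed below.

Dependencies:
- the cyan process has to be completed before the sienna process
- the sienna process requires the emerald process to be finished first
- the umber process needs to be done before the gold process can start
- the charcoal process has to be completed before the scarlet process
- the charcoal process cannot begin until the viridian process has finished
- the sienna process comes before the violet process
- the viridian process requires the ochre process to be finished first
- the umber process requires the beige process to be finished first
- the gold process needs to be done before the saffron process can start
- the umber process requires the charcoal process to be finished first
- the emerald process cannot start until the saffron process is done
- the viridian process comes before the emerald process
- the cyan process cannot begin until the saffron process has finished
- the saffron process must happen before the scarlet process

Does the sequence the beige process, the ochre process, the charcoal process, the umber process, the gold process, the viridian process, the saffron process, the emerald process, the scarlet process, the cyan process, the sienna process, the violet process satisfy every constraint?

Here the viridian process comes after the charcoal process.
But one of the constraints requires the viridian process before the charcoal process, so this ordering violates it.

No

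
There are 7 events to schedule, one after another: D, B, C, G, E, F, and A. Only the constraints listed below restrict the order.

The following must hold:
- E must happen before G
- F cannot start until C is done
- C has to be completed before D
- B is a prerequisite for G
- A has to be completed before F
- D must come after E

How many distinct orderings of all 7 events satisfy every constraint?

272

The events with no prerequisites are B, C, E, A; any of them can be placed first.
Enumerating by repeatedly choosing an available event (one whose prerequisites are all placed) gives 272 distinct complete orderings.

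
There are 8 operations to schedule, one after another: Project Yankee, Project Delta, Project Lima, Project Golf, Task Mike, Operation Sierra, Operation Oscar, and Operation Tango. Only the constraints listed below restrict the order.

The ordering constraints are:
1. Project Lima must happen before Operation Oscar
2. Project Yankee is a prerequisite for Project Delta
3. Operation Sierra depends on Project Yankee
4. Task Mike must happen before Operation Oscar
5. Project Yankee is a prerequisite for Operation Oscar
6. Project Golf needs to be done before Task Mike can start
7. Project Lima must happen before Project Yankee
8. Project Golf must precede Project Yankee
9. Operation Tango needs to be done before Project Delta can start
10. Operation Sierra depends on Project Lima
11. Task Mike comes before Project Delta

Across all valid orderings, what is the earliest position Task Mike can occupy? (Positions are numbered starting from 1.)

2

The only operation forced before Task Mike (directly or transitively) is Project Golf.
With 1 mandatory predecessor, the earliest Task Mike can sit is position 1+1 = 2, and placing just that one first achieves it.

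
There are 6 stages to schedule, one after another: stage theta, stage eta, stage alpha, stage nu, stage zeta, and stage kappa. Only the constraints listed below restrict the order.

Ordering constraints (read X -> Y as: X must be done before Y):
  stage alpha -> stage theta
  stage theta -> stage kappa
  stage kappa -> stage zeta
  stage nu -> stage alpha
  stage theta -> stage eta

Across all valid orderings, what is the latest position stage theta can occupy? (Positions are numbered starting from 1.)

3

Following every chain forward from stage theta, the stages that must come later are stage eta, stage zeta, stage kappa — 3 of them.
So at least 3 stages follow stage theta, putting stage theta no later than position 3. That position is achievable by scheduling everything else first.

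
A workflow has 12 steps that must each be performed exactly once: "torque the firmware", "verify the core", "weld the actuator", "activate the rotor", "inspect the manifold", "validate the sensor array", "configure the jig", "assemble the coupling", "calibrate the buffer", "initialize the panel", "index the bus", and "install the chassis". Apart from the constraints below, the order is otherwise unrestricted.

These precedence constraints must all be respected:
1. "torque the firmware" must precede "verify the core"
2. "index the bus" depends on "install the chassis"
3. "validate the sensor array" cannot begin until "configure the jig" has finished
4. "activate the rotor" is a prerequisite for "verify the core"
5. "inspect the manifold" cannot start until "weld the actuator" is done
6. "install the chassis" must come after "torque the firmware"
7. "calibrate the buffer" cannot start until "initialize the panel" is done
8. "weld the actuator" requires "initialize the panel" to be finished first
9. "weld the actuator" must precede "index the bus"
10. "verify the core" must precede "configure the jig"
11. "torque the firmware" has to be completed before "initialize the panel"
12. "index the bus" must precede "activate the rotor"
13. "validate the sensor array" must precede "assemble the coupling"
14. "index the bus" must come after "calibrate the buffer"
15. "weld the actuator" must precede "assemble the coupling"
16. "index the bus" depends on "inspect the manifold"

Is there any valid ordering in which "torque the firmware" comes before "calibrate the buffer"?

Yes

The constraints force "torque the firmware" before "calibrate the buffer", so yes — every valid ordering has "torque the firmware" earlier.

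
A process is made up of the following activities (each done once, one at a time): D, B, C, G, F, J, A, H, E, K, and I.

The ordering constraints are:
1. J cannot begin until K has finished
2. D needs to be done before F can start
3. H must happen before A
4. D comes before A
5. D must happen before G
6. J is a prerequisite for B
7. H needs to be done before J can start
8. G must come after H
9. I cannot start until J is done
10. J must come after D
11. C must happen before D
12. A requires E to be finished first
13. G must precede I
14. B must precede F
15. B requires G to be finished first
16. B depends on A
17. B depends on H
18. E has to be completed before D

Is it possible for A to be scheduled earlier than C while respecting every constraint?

No

Following C → D → A, C must precede A in every valid ordering.
Hence A can never be scheduled before C.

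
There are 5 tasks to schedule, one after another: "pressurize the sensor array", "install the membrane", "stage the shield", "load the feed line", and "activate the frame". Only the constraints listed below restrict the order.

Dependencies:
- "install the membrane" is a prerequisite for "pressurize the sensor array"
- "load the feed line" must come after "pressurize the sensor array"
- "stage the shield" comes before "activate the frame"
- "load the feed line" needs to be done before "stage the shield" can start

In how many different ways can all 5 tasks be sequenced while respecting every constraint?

Only "install the membrane" has no prerequisites, so it must go first.
Every task is then forced in turn, so only 1 complete ordering is consistent with the constraints.

1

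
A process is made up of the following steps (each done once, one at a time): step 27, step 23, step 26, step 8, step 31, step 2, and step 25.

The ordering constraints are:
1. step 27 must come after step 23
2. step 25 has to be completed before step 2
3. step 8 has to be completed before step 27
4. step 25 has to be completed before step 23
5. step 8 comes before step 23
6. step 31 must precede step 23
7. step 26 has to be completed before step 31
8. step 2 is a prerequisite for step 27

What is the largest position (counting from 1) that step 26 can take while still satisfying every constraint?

4

Following every chain forward from step 26, the steps that must come later are step 27, step 23, step 31 — 3 of them.
So at least 3 steps follow step 26, putting step 26 no later than position 4. That position is achievable by scheduling everything else first.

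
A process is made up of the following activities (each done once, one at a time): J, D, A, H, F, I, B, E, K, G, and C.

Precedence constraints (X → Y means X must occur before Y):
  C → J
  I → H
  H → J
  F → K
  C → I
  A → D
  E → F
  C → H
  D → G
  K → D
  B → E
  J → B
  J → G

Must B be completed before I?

No

There is a chain I → H → J → B, which puts I before B.
So B never precedes I.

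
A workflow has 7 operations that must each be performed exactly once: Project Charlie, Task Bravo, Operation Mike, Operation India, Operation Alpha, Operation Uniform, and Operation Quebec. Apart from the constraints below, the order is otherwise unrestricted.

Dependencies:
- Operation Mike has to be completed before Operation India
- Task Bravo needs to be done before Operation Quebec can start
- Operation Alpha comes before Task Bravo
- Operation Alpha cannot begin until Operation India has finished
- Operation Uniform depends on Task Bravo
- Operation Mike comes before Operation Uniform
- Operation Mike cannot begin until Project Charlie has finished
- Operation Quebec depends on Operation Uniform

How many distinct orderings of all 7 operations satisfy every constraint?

1

Project Charlie is the only operation with nothing required before it, so every ordering starts there.
Every operation is then forced in turn, so only 1 complete ordering is consistent with the constraints.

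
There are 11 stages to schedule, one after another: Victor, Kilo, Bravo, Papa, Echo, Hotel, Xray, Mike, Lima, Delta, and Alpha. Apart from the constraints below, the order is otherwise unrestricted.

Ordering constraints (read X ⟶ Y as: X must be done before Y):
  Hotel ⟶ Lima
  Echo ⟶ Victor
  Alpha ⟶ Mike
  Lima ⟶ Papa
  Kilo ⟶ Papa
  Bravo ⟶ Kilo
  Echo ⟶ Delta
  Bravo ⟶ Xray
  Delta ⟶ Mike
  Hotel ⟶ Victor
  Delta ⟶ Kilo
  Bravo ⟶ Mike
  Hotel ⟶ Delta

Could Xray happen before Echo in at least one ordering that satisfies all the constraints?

Yes

Nothing in the constraints forces Echo before Xray — there is no chain from Echo to Xray.
That means at least one valid schedule has Xray before Echo.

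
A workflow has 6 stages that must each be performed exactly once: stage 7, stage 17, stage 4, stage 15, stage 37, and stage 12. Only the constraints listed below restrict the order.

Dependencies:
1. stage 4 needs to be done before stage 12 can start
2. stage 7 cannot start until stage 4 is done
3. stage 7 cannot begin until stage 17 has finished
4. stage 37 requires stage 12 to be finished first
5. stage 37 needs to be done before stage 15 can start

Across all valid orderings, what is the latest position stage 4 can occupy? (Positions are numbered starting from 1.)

2

Following every chain forward from stage 4, the stages that must come later are stage 7, stage 15, stage 37, stage 12 — 4 of them.
So at least 4 stages follow stage 4, putting stage 4 no later than position 2. That position is achievable by scheduling everything else first.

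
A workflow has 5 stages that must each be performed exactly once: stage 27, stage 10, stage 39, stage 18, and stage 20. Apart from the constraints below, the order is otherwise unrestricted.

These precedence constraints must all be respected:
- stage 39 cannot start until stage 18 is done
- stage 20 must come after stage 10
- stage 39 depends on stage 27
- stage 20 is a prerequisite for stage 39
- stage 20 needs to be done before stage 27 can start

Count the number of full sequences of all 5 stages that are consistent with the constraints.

The stages with no prerequisites are stage 10, stage 18; any of them can be placed first.
Enumerating by repeatedly choosing an available stage (one whose prerequisites are all placed) gives 4 distinct complete orderings.

4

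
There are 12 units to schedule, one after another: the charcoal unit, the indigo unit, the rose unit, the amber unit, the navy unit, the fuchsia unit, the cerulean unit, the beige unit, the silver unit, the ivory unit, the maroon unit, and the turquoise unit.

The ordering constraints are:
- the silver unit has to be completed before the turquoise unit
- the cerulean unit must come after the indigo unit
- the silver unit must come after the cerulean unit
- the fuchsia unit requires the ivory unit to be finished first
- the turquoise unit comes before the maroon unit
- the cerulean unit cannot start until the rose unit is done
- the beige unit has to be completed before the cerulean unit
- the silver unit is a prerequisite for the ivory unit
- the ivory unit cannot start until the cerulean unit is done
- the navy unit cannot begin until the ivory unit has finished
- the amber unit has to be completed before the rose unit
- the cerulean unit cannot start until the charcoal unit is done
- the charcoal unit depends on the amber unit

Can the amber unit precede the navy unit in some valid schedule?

Yes

The constraints force the amber unit before the navy unit, so yes — every valid ordering has the amber unit earlier.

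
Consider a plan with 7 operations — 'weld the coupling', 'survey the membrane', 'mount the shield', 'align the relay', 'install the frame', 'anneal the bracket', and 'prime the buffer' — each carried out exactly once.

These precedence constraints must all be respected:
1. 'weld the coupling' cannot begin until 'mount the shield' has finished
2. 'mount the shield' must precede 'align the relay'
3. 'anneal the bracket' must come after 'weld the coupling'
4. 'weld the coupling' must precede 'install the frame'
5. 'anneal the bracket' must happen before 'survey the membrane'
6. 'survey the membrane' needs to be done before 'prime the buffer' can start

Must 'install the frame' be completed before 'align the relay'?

No

'install the frame' and 'align the relay' are not related by any chain of constraints.
There exist valid orderings with 'align the relay' before 'install the frame', so 'install the frame' is not required to come first.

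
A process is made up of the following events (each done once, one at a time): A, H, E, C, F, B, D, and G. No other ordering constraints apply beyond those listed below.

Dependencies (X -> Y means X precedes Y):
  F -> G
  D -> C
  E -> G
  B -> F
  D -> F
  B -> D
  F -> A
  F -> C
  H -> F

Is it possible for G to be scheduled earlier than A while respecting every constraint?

Yes

The constraints leave G and A unordered relative to each other; nothing requires A earlier.
That means at least one valid schedule has G before A.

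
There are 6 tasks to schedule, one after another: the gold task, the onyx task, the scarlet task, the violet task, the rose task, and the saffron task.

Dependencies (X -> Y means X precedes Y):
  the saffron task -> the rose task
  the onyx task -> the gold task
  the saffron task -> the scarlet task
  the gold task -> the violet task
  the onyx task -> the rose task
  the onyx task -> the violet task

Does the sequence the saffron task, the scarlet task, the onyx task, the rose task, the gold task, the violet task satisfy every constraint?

Every stated constraint is respected: the saffron task sits at position 1, ahead of the rose task at position 4, and each of the other listed pairs likewise has the predecessor earlier in the sequence.

Yes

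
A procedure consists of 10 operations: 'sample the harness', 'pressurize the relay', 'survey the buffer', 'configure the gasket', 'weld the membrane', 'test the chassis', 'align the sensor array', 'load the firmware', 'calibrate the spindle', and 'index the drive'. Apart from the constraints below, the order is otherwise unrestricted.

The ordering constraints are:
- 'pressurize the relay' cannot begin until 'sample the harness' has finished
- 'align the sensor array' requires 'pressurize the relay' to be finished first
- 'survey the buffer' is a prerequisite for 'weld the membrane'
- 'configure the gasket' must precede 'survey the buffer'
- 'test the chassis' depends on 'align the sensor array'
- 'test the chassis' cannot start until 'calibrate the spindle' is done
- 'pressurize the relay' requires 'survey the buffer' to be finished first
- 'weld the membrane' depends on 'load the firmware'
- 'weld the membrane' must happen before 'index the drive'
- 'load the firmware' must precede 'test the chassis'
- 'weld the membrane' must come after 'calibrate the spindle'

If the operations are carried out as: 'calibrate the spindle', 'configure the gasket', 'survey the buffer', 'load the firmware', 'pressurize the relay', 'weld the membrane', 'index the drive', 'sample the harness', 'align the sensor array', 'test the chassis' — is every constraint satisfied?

No

Here 'sample the harness' comes after 'pressurize the relay'.
But one of the constraints requires 'sample the harness' before 'pressurize the relay', so this ordering violates it.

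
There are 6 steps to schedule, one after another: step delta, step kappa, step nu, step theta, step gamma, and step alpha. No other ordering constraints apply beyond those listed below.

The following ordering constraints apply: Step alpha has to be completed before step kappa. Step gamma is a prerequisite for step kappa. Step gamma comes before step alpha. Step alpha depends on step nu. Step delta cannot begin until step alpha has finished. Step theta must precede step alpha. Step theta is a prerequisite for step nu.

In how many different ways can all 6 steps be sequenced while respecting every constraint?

2 steps have no prerequisites (step theta, step gamma), so any of them could come first.
Counting all ways to extend the partial order to a total order gives 6.

6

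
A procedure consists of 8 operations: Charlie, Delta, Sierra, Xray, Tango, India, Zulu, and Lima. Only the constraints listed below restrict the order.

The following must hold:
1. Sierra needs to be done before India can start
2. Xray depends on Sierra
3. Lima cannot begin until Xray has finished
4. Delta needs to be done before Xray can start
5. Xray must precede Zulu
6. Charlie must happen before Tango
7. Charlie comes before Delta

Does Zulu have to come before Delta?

No

In fact the dependencies run the other way: Delta → Xray → Zulu.
So Zulu does not have to come before Delta — it cannot.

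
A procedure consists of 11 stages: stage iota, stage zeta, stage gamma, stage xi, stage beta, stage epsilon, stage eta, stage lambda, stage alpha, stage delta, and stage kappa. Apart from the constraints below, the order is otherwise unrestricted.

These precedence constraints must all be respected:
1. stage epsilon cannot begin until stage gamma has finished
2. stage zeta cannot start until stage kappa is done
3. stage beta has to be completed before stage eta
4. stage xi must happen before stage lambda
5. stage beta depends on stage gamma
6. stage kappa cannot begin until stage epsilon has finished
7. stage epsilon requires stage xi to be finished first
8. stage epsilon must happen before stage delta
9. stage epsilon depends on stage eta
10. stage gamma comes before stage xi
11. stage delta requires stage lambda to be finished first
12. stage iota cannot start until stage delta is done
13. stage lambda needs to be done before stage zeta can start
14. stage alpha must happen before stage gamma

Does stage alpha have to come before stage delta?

Chaining the stated constraints: stage alpha → stage gamma → stage epsilon → stage delta.
That forces stage alpha before stage delta in every valid schedule.

Yes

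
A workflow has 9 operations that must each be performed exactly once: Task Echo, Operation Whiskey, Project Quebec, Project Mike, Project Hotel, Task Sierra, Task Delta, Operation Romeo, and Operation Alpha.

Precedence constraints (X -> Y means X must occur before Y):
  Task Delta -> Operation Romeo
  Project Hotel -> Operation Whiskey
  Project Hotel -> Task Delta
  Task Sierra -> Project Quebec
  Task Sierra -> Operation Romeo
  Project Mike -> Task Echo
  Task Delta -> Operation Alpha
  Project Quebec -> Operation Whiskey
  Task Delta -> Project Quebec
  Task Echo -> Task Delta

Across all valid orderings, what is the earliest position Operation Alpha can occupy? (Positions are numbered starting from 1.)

5

Working backwards through the constraints from Operation Alpha, its full set of required predecessors is Task Echo, Project Mike, Project Hotel, Task Delta — 4 of them.
So at minimum 4 operations come before Operation Alpha, putting Operation Alpha no earlier than position 5. That position is achievable by scheduling exactly those predecessors first.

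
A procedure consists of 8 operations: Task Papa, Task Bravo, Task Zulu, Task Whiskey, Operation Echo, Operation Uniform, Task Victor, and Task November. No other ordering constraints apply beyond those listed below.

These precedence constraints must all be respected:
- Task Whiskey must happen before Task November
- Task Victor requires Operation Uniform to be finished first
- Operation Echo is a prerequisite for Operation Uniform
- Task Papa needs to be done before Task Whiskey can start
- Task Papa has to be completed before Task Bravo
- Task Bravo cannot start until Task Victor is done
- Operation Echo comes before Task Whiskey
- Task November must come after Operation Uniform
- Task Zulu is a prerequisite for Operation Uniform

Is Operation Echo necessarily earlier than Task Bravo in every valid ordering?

Yes

Chaining the stated constraints: Operation Echo → Operation Uniform → Task Victor → Task Bravo.
So Operation Echo must precede Task Bravo in any valid ordering.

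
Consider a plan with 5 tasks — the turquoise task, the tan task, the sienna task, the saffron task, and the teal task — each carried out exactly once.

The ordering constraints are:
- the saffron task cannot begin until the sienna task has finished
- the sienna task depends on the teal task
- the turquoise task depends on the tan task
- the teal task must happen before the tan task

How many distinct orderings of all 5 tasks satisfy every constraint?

6

The teal task is the only task with nothing required before it, so every ordering starts there.
Counting all ways to extend the partial order to a total order gives 6.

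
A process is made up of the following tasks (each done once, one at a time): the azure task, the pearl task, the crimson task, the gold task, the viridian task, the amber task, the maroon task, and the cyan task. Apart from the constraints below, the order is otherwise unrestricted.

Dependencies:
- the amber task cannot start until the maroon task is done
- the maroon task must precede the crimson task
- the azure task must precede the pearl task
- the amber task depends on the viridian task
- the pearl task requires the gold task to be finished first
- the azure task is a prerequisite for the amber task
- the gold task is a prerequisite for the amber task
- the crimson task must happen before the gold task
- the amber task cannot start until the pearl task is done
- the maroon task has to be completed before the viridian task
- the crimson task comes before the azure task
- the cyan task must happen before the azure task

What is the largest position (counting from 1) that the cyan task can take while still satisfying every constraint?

Every task that must follow the cyan task has to come after it. Tracing all chains starting from the cyan task, those tasks are: the azure task, the pearl task, the amber task — 3 in total.
With 3 mandatory successors out of 8 tasks total, the latest slot for the cyan task is 8−3 = 5, and it's reachable by doing all non-successors before the cyan task.

5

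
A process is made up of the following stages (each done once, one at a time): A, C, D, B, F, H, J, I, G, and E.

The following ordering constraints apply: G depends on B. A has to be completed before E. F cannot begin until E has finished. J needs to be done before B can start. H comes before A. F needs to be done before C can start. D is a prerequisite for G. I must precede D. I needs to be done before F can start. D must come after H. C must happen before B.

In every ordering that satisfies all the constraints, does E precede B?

Tracing the constraints gives a chain: E → F → C → B.
That forces E before B in every valid schedule.

Yes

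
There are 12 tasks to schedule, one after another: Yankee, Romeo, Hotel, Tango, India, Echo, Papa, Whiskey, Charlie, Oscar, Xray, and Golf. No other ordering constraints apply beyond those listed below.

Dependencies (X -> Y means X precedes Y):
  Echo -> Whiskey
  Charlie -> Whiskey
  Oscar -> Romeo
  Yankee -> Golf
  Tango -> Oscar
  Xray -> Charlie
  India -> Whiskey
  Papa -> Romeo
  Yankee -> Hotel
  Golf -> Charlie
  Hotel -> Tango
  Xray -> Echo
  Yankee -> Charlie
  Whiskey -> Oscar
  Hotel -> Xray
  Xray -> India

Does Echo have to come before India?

Nothing in the constraints links Echo and India; they are unordered relative to each other.
So Echo can come before India or after — it is not forced.

No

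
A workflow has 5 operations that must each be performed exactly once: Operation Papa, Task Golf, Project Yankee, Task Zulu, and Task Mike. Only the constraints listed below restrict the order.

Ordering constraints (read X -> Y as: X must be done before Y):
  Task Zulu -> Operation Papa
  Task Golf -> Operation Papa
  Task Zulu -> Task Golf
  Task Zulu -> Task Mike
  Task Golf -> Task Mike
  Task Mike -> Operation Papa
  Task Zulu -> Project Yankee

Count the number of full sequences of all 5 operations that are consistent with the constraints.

Task Zulu is the only operation with nothing required before it, so every ordering starts there.
Enumerating by repeatedly choosing an available operation (one whose prerequisites are all placed) gives 4 distinct complete orderings.

4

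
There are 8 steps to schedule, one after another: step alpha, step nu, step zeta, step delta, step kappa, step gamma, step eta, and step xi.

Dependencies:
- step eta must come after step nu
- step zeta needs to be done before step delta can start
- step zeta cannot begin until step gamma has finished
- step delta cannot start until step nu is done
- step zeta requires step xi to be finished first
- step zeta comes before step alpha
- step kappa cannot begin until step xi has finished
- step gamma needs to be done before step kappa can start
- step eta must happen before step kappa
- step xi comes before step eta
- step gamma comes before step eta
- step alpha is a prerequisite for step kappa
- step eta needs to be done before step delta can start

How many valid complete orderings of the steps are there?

3 steps have no prerequisites (step nu, step gamma, step xi), so any of them could come first.
Systematically extending each partial ordering one step at a time and counting, there are 62 complete orderings.

62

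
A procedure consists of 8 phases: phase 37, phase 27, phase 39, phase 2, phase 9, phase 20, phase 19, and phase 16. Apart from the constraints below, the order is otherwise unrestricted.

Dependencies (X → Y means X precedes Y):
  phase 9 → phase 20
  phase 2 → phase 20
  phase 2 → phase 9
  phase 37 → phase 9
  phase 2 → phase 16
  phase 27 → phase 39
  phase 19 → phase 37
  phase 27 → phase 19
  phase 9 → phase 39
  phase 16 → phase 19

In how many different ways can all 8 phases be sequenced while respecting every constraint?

6

The phases with no prerequisites are phase 27, phase 2; any of them can be placed first.
Systematically extending each partial ordering one phase at a time and counting, there are 6 complete orderings.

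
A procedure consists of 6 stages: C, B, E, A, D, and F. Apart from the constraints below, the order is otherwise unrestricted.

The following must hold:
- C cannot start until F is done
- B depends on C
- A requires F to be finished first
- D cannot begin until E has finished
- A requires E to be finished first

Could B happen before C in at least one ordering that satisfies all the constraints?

No

Following C → B, C must precede B in every valid ordering.
So no valid ordering can have B before C.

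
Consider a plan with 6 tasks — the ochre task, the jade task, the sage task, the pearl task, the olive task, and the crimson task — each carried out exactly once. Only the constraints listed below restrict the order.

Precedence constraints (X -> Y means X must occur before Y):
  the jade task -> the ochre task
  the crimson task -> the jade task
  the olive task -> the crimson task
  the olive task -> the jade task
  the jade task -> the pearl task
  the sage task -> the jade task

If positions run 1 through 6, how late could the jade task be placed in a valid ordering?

4

Following every chain forward from the jade task, the tasks that must come later are the ochre task, the pearl task — 2 of them.
With 2 mandatory successors out of 6 tasks total, the latest slot for the jade task is 6−2 = 4, and it's reachable by doing all non-successors before the jade task.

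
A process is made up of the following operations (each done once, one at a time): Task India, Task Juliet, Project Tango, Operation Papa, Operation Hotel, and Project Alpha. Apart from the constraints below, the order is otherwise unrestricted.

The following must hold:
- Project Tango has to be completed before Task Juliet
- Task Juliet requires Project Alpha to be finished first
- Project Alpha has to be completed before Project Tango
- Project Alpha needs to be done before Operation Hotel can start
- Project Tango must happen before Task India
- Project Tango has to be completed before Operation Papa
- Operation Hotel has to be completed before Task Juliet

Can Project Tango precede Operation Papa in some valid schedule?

Every valid ordering already has Project Tango before Operation Papa (the constraints require it), so in particular at least one does.

Yes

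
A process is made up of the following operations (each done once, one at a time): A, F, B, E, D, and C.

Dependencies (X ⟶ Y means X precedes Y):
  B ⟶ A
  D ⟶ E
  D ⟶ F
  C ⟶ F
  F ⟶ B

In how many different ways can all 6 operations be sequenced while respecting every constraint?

9

2 operations have no prerequisites (D, C), so any of them could come first.
Counting all ways to extend the partial order to a total order gives 9.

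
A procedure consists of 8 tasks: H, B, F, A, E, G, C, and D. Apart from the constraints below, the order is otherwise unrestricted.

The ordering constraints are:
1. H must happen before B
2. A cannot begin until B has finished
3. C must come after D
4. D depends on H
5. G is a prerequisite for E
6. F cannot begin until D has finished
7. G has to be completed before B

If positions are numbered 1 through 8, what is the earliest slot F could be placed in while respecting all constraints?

3

Working backwards through the constraints from F, its full set of required predecessors is H, D — 2 of them.
So at minimum 2 tasks come before F, putting F no earlier than position 3. That position is achievable by scheduling exactly those predecessors first.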